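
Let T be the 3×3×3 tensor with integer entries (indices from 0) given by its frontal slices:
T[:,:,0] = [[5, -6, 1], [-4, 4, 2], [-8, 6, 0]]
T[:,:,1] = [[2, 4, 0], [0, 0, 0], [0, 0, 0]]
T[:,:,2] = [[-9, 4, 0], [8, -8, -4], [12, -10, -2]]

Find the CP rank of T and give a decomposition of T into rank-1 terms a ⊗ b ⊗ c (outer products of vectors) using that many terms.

Lower bound: the mode-1 unfolding of T (rows indexed by i, columns by (j,k) = (0,0), (0,1), (0,2), (1,0), (1,1), (1,2), (2,0), (2,1), (2,2)) is [[5, 2, -9, -6, 4, 4, 1, 0, 0], [-4, 0, 8, 4, 0, -8, 2, 0, -4], [-8, 0, 12, 6, 0, -10, 0, 0, -2]].
There the 3×3 minor on rows i ∈ {0, 1, 2}, columns (j,k) ∈ {(0,0), (0,1), (0,2)} is det [[5, 2, -9], [-4, 0, 8], [-8, 0, 12]] = -32 ≠ 0, so this unfolding has rank ≥ 3; CP rank is at least every unfolding rank, so rank(T) ≥ 3. (This is only a lower bound: in general the CP rank may exceed every unfolding rank, so we still need to exhibit 3 rank-1 terms summing to T.)
Upper bound: T is a sum of 3 rank-1 terms, T = [1, -2, -2] ⊗ [2, -2, -1] ⊗ [1, 0, -2] + [1, 0, -1] ⊗ [2, -1, 1] ⊗ [2, 0, -2] + [1, 0, 0] ⊗ [1, 2, 0] ⊗ [-1, 2, -1] (one valid choice — decompositions are not unique — normalised so each a, b is primitive with positive first nonzero entry; check it by expanding all entries), so rank(T) ≤ 3.
These bounds meet, so rank(T) = 3.
Check entry T[1,0,1] = 0: (-2)·(2)·(0) + (0)·(2)·(0) + (0)·(1)·(2) = 0.

rank(T) = 3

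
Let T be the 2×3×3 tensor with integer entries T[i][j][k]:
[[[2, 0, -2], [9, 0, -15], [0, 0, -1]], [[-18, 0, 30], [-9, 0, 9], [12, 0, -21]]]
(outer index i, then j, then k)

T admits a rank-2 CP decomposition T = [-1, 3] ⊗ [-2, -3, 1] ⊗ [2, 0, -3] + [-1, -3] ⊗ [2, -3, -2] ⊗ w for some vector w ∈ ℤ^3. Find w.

Subtract the known terms from T to get the rank-1 residual R = [-1, -3] ⊗ [2, -3, -2] ⊗ w, so R[i,j,k] = a[i]·b[j]·w[k]. Pick indices with nonzero a[0]·b[0] = (-1)·(2) = -2. Only the fibre through (0,0,·) is needed: R[0,0,:] = T[0,0,:] − Σₗ aₗ[0]bₗ[0]cₗ = [2, 0, -2] − (-1)·(-2)·[2, 0, -3] = [-2, 0, 4]. Then w[k] = R[0,0,k] / -2 for each k, giving w = [-2, 0, 4] / -2 = [1, 0, -2].

w = [1, 0, -2]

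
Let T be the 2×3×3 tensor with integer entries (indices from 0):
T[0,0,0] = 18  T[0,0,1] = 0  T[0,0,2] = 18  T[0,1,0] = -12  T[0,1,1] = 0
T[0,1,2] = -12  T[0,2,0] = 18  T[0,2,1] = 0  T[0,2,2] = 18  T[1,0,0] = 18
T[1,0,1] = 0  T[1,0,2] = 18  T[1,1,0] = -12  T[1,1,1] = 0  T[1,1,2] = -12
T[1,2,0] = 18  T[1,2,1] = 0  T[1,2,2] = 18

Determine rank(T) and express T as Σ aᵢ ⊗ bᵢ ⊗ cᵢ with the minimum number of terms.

Lower bound: T ≠ 0 (e.g. T[0,0,0] = 18), so rank(T) ≥ 1.
Upper bound: if T = a ⊗ b ⊗ c then every fibre of T is a multiple of the corresponding factor, so read the factors off the fibres through the nonzero entry T[0,0,0] = 18.
The mode-1 fibre T[:,0,0] = [18, 18] gives a = [1, 1] (primitive direction); the mode-2 fibre T[0,:,0] = [18, -12, 18] gives b = [3, -2, 3]; then c[k] = T[0,0,k] / (a[0]·b[0]) = [18, 0, 18] / 3 = [6, 0, 6].
Expanding [1, 1] ⊗ [3, -2, 3] ⊗ [6, 0, 6] reproduces all 18 entries of T, so T = [1, 1] ⊗ [3, -2, 3] ⊗ [6, 0, 6] and rank(T) ≤ 1.
These bounds meet, so rank(T) = 1.

rank(T) = 1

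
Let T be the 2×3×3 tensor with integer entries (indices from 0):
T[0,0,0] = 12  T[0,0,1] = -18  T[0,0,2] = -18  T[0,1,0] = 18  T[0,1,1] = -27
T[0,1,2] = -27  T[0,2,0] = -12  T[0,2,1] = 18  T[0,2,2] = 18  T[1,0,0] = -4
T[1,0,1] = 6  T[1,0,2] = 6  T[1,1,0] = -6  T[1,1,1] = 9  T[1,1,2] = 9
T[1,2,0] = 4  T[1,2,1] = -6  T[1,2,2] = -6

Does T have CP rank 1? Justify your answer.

If T = a ⊗ b ⊗ c then every fibre of T is a multiple of the corresponding factor, so read the factors off the fibres through the nonzero entry T[0,0,0] = 12.
The mode-1 fibre T[:,0,0] = [12, -4] gives a = [3, -1] (primitive direction); the mode-2 fibre T[0,:,0] = [12, 18, -12] gives b = [2, 3, -2]; then c[k] = T[0,0,k] / (a[0]·b[0]) = [12, -18, -18] / 6 = [2, -3, -3].
Expanding [3, -1] ⊗ [2, 3, -2] ⊗ [2, -3, -3] reproduces all 18 entries of T, so T = [3, -1] ⊗ [2, 3, -2] ⊗ [2, -3, -3] and rank(T) ≤ 1.
Equivalently every frontal slice T[:,:,k] is c[k] times the rank-1 matrix [3, -1] ⊗ [2, 3, -2]. So T has rank 1 (it is nonzero).

Yes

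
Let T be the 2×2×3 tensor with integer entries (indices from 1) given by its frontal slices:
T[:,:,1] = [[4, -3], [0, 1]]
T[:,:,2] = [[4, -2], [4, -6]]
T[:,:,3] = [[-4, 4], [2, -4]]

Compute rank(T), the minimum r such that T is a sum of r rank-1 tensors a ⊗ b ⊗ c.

3

Lower bound: the mode-3 unfolding of T (rows indexed by k, columns by (i,j) = (1,1), (1,2), (2,1), (2,2)) is [[4, -3, 0, 1], [4, -2, 4, -6], [-4, 4, 2, -4]].
There the 3×3 minor on rows k ∈ {1, 2, 3}, columns (i,j) ∈ {(1,1), (1,2), (2,1)} is det [[4, -3, 0], [4, -2, 4], [-4, 4, 2]] = -8 ≠ 0, so this unfolding has rank ≥ 3; CP rank is at least every unfolding rank, so rank(T) ≥ 3. (This is only a lower bound: in general the CP rank may exceed every unfolding rank, so we still need to exhibit 3 rank-1 terms summing to T.)
Upper bound: T is a sum of 3 rank-1 terms, T = [0, 1] ⊗ [1, -2] ⊗ [0, 4, 2] + [1, 0] ⊗ [1, -1] ⊗ [4, 4, -4] + [1, 1] ⊗ [0, 1] ⊗ [1, 2, 0] (written with every a and b primitive with positive leading entry and the scale carried by c; CP decompositions are not unique, and this one is verified by expanding entrywise), so rank(T) ≤ 3.
These bounds meet, so rank(T) = 3.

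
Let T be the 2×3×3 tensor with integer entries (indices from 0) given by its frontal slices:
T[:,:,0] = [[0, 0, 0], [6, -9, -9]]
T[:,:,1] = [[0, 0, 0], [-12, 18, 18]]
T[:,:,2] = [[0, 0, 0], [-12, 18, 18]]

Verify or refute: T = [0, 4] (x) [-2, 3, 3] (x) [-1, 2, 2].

Reconstruct entry (1,0,0) from the claimed factors: Σₗ aₗ[1]bₗ[0]cₗ[0] = (4)·(-2)·(-1) = 8, but T[1,0,0] = 6. The claim is false.

No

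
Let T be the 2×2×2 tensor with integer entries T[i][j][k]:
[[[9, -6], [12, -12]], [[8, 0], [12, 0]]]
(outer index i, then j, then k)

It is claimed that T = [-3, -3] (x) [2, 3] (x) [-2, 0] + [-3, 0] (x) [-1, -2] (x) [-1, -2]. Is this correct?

Reconstruct entry (1,0,0) from the claimed factors: Σₗ aₗ[1]bₗ[0]cₗ[0] = (-3)·(2)·(-2) + (0)·(-1)·(-1) = 12, but T[1,0,0] = 8. The claim is false.

No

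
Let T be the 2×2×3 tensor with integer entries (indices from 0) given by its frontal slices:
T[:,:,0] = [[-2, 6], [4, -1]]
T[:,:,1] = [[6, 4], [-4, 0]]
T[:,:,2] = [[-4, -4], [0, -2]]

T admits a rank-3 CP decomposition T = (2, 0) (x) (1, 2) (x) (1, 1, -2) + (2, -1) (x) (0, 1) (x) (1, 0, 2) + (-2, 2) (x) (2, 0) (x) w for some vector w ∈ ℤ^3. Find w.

w = (1, -1, 0)

Subtract the known terms from T to get the rank-1 residual R = (-2, 2) (x) (2, 0) (x) w, so R[i,j,k] = a[i]·b[j]·w[k]. Pick indices with nonzero a[0]·b[0] = (-2)·(2) = -4. Only the fibre through (0,0,·) is needed: R[0,0,:] = T[0,0,:] − Σₗ aₗ[0]bₗ[0]cₗ = [-2, 6, -4] − (2)·(1)·(1, 1, -2) − (2)·(0)·(1, 0, 2) = [-4, 4, 0]. Then w[k] = R[0,0,k] / -4 for each k, giving w = [-4, 4, 0] / -4 = (1, -1, 0).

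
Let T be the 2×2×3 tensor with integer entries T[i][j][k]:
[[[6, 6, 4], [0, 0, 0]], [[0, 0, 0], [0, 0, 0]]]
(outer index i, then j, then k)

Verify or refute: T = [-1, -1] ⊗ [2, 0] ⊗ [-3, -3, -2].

Reconstruct entry (1,0,0) from the claimed factors: Σₗ aₗ[1]bₗ[0]cₗ[0] = (-1)·(2)·(-3) = 6, but T[1,0,0] = 0. The claim is false.

No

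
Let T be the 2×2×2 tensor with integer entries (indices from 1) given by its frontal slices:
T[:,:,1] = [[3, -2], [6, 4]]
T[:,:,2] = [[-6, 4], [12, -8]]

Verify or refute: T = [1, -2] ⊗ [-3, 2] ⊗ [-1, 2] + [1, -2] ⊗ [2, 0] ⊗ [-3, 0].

No

Reconstruct entry (1,1,1) from the claimed factors: Σₗ aₗ[1]bₗ[1]cₗ[1] = (1)·(-3)·(-1) + (1)·(2)·(-3) = -3, but T[1,1,1] = 3. The claim is false.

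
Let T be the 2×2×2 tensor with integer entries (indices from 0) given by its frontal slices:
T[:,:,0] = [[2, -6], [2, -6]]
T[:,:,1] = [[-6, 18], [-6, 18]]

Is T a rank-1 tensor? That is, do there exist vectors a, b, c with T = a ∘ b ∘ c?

Yes

If T = a ∘ b ∘ c then every fibre of T is a multiple of the corresponding factor, so read the factors off the fibres through the nonzero entry T[0,0,0] = 2.
The mode-1 fibre T[:,0,0] = [2, 2] gives a = [1, 1] (primitive direction); the mode-2 fibre T[0,:,0] = [2, -6] gives b = [1, -3]; then c[k] = T[0,0,k] / (a[0]·b[0]) = [2, -6] / 1 = [2, -6].
Expanding [1, 1] ∘ [1, -3] ∘ [2, -6] reproduces all 8 entries of T, so T = [1, 1] ∘ [1, -3] ∘ [2, -6] and rank(T) ≤ 1.
Equivalently every frontal slice T[:,:,k] is c[k] times the rank-1 matrix [1, 1] ∘ [1, -3]. So T has rank 1 (it is nonzero).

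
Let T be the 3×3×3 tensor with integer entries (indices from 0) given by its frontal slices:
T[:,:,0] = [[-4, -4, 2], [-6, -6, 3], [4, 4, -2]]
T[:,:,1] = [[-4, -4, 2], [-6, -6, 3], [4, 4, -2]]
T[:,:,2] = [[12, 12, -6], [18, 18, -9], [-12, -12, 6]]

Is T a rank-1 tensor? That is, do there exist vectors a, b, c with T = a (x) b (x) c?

Yes

If T = a (x) b (x) c then every fibre of T is a multiple of the corresponding factor, so read the factors off the fibres through the nonzero entry T[0,0,0] = -4.
The mode-1 fibre T[:,0,0] = [-4, -6, 4] gives a = [2, 3, -2] (primitive direction); the mode-2 fibre T[0,:,0] = [-4, -4, 2] gives b = [2, 2, -1]; then c[k] = T[0,0,k] / (a[0]·b[0]) = [-4, -4, 12] / 4 = [-1, -1, 3].
Expanding [2, 3, -2] (x) [2, 2, -1] (x) [-1, -1, 3] reproduces all 27 entries of T, so T = [2, 3, -2] (x) [2, 2, -1] (x) [-1, -1, 3] and rank(T) ≤ 1.
Equivalently every frontal slice T[:,:,k] is c[k] times the rank-1 matrix [2, 3, -2] (x) [2, 2, -1]. So T has rank 1 (it is nonzero).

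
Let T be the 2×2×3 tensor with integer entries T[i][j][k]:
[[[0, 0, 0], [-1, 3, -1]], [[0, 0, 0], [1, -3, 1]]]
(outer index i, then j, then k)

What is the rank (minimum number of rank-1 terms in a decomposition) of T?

1

Lower bound: T ≠ 0 (e.g. T[0,1,0] = -1), so rank(T) ≥ 1.
Upper bound: if T = a ⊗ b ⊗ c then every fibre of T is a multiple of the corresponding factor, so read the factors off the fibres through the nonzero entry T[0,1,0] = -1.
The mode-1 fibre T[:,1,0] = [-1, 1] gives a = (1, -1) (primitive direction); the mode-2 fibre T[0,:,0] = [0, -1] gives b = (0, 1); then c[k] = T[0,1,k] / (a[0]·b[1]) = [-1, 3, -1] / 1 = (-1, 3, -1).
Expanding (1, -1) ⊗ (0, 1) ⊗ (-1, 3, -1) reproduces all 12 entries of T, so T = (1, -1) ⊗ (0, 1) ⊗ (-1, 3, -1) and rank(T) ≤ 1.
These bounds meet, so rank(T) = 1.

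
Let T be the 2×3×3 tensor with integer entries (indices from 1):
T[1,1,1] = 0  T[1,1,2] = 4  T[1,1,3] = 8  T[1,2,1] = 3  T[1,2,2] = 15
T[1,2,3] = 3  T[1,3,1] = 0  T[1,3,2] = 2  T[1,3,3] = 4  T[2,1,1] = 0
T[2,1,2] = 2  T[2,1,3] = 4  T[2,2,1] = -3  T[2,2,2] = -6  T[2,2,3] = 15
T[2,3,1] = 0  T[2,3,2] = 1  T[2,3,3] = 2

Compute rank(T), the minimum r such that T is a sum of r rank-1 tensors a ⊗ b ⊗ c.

2

Lower bound: the mode-3 unfolding of T (rows indexed by k, columns by (i,j) = (1,1), (1,2), (1,3), (2,1), (2,2), (2,3)) is [[0, 3, 0, 0, -3, 0], [4, 15, 2, 2, -6, 1], [8, 3, 4, 4, 15, 2]].
There the 2×2 minor on rows k ∈ {1, 2}, columns (i,j) ∈ {(1,1), (1,2)} is det [[0, 3], [4, 15]] = -12 ≠ 0, so this unfolding has rank ≥ 2; CP rank is at least every unfolding rank, so rank(T) ≥ 2. (This is only a lower bound: in general the CP rank may exceed every unfolding rank, so we still need to exhibit 2 rank-1 terms summing to T.)
Upper bound — finding two terms. Write S_k = T[:,:,k] for the frontal slices: S₁ = [[0, 3, 0], [0, -3, 0]], S₂ = [[4, 15, 2], [2, -6, 1]], S₃ = [[8, 3, 4], [4, 15, 2]].
If T = a₁ ⊗ b₁ ⊗ c₁ + a₂ ⊗ b₂ ⊗ c₂ then each S_k = c₁[k]·a₁b₁ᵀ + c₂[k]·a₂b₂ᵀ. S₁ and S₂ are linearly independent, so a₁b₁ᵀ and a₂b₂ᵀ must span the same plane of matrices: they are the rank-1 matrices of the form x·S₁ + y·S₂.
The 2×2 minor of x·S₁ + y·S₂ on rows {1,2}, columns {1,2} is −18·xy − 54·y² = (-18)·(x + 3·y)(y), vanishing at (x:y) = (3:-1) and (1:0).
M₁ = 3·S₁ − S₂ = [[-4, -6, -2], [-2, -3, -1]] = −[2, 1][2, 3, 1]ᵀ and M₂ = S₁ = [[0, 3, 0], [0, -3, 0]] = 3·[1, -1][0, 1, 0]ᵀ, so take a₁ = [2, 1], b₁ = [2, 3, 1], a₂ = [1, -1], b₂ = [0, 1, 0].
Each slice is an integer combination of E₁ = a₁b₁ᵀ and E₂ = a₂b₂ᵀ: S₁ = 3·E₂, S₂ = E₁ + 9·E₂, S₃ = 2·E₁ − 9·E₂; reading off coefficients, c₁ = [0, 1, 2] and c₂ = [3, 9, -9].
Hence T = [2, 1] ⊗ [2, 3, 1] ⊗ [0, 1, 2] + [1, -1] ⊗ [0, 1, 0] ⊗ [3, 9, -9], so rank(T) ≤ 2.
These bounds meet, so rank(T) = 2.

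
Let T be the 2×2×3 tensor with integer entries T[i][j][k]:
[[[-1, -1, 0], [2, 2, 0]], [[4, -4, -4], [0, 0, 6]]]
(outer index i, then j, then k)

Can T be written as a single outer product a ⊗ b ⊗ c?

No

The mode-3 unfolding of T (rows indexed by k, columns by (i,j) = (0,0), (0,1), (1,0), (1,1)) is [[-1, 2, 4, 0], [-1, 2, -4, 0], [0, 0, -4, 6]].
There the 3×3 minor on rows k ∈ {0, 1, 2}, columns (i,j) ∈ {(0,0), (1,0), (1,1)} is det [[-1, 4, 0], [-1, -4, 0], [0, -4, 6]] = 48 ≠ 0, so this unfolding has rank ≥ 3; CP rank is at least every unfolding rank, so rank(T) ≥ 3.
In particular rank(T) ≥ 3 > 1, so T is not rank-1.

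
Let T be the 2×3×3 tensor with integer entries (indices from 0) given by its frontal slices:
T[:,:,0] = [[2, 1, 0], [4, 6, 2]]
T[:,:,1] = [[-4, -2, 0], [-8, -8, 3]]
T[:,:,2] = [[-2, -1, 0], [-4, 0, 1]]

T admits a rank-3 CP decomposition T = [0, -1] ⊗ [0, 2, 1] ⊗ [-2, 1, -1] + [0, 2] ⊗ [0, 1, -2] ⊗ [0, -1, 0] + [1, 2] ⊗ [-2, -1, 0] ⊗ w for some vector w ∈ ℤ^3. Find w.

w = [-1, 2, 1]

Subtract the known terms from T to get the rank-1 residual R = [1, 2] ⊗ [-2, -1, 0] ⊗ w, so R[i,j,k] = a[i]·b[j]·w[k]. Pick indices with nonzero a[0]·b[0] = (1)·(-2) = -2. Only the fibre through (0,0,·) is needed: R[0,0,:] = T[0,0,:] − Σₗ aₗ[0]bₗ[0]cₗ = [2, -4, -2] − (0)·(0)·[-2, 1, -1] − (0)·(0)·[0, -1, 0] = [2, -4, -2]. Then w[k] = R[0,0,k] / -2 for each k, giving w = [2, -4, -2] / -2 = [-1, 2, 1].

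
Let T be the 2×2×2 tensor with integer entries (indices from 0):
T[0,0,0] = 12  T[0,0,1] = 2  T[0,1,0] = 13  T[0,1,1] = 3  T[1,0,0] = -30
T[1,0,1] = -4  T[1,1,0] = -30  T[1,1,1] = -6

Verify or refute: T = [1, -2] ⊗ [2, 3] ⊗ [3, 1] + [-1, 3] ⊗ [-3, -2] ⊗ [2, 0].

Reconstruct entrywise from the claimed factors. For example, T[0,0,0] = 12 and Σₗ aₗ[0]bₗ[0]cₗ[0] = (1)·(2)·(3) + (-1)·(-3)·(2) = 12; checking all 8 entries, every one matches. The claim holds.

Yes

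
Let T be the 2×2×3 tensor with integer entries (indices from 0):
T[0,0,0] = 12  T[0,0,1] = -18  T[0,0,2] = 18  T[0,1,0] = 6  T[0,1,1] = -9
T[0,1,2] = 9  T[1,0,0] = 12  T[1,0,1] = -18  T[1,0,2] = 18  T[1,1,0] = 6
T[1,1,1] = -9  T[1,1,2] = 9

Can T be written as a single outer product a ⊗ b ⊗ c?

If T = a ⊗ b ⊗ c then every fibre of T is a multiple of the corresponding factor, so read the factors off the fibres through the nonzero entry T[0,0,0] = 12.
The mode-1 fibre T[:,0,0] = [12, 12] gives a = (1, 1) (primitive direction); the mode-2 fibre T[0,:,0] = [12, 6] gives b = (2, 1); then c[k] = T[0,0,k] / (a[0]·b[0]) = [12, -18, 18] / 2 = (6, -9, 9).
Expanding (1, 1) ⊗ (2, 1) ⊗ (6, -9, 9) reproduces all 12 entries of T, so T = (1, 1) ⊗ (2, 1) ⊗ (6, -9, 9) and rank(T) ≤ 1.
Equivalently every frontal slice T[:,:,k] is c[k] times the rank-1 matrix (1, 1) ⊗ (2, 1). So T has rank 1 (it is nonzero).

Yes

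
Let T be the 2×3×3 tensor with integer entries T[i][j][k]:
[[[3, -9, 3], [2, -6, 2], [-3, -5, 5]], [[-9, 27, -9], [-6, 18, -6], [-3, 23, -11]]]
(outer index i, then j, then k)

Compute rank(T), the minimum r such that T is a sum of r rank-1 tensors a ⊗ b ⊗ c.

2

Lower bound: the mode-1 unfolding of T (rows indexed by i, columns by (j,k) = (0,0), (0,1), (0,2), (1,0), (1,1), (1,2), (2,0), (2,1), (2,2)) is [[3, -9, 3, 2, -6, 2, -3, -5, 5], [-9, 27, -9, -6, 18, -6, -3, 23, -11]].
There the 2×2 minor on rows i ∈ {0, 1}, columns (j,k) ∈ {(0,0), (2,0)} is det [[3, -3], [-9, -3]] = -36 ≠ 0, so this unfolding has rank ≥ 2; CP rank is at least every unfolding rank, so rank(T) ≥ 2. (Unfolding ranks only ever bound the CP rank from below — rank(T) can be strictly larger than all of them — so the matching upper bound has to come from an explicit 2-term decomposition.)
Upper bound — finding two terms. Write S_k = T[:,:,k] for the frontal slices: S₀ = [[3, 2, -3], [-9, -6, -3]], S₁ = [[-9, -6, -5], [27, 18, 23]], S₂ = [[3, 2, 5], [-9, -6, -11]].
If T = a₁ ⊗ b₁ ⊗ c₁ + a₂ ⊗ b₂ ⊗ c₂ then each S_k = c₁[k]·a₁b₁ᵀ + c₂[k]·a₂b₂ᵀ. S₀ and S₁ are linearly independent, so a₁b₁ᵀ and a₂b₂ᵀ must span the same plane of matrices: they are the rank-1 matrices of the form x·S₀ + y·S₁.
The 2×2 minor of x·S₀ + y·S₁ on rows {0,1}, columns {0,2} is −36·x² + 132·xy − 72·y² = (-12)·(x − 3·y)(3·x − 2·y), vanishing at (x:y) = (3:1) and (2:3).
M₁ = 3·S₀ + S₁ = [[0, 0, -14], [0, 0, 14]] = (-14)·[1, -1][0, 0, 1]ᵀ and M₂ = 2·S₀ + 3·S₁ = [[-21, -14, -21], [63, 42, 63]] = (-7)·[1, -3][3, 2, 3]ᵀ, so take a₁ = [1, -1], b₁ = [0, 0, 1], a₂ = [1, -3], b₂ = [3, 2, 3].
Each slice is an integer combination of E₁ = a₁b₁ᵀ and E₂ = a₂b₂ᵀ: S₀ = −6·E₁ + E₂, S₁ = 4·E₁ − 3·E₂, S₂ = 2·E₁ + E₂; reading off coefficients, c₁ = [-6, 4, 2] and c₂ = [1, -3, 1].
Hence T = [1, -1] ⊗ [0, 0, 1] ⊗ [-6, 4, 2] + [1, -3] ⊗ [3, 2, 3] ⊗ [1, -3, 1], so rank(T) ≤ 2.
These bounds meet, so rank(T) = 2.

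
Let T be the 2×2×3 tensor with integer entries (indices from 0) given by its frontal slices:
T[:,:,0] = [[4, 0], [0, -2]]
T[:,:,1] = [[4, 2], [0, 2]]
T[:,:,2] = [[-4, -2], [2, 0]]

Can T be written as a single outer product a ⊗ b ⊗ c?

No

The mode-3 unfolding of T (rows indexed by k, columns by (i,j) = (0,0), (0,1), (1,0), (1,1)) is [[4, 0, 0, -2], [4, 2, 0, 2], [-4, -2, 2, 0]].
There the 3×3 minor on rows k ∈ {0, 1, 2}, columns (i,j) ∈ {(0,0), (0,1), (1,0)} is det [[4, 0, 0], [4, 2, 0], [-4, -2, 2]] = 16 ≠ 0, so this unfolding has rank ≥ 3; CP rank is at least every unfolding rank, so rank(T) ≥ 3.
In particular rank(T) ≥ 3 > 1, so T is not rank-1.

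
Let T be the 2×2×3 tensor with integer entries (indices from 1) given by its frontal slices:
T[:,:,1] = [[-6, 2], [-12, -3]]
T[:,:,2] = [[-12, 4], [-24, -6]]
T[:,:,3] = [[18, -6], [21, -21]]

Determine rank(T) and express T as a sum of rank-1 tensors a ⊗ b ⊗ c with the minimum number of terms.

rank(T) = 2

Lower bound: the mode-2 unfolding of T (rows indexed by j, columns by (i,k) = (1,1), (1,2), (1,3), (2,1), (2,2), (2,3)) is [[-6, -12, 18, -12, -24, 21], [2, 4, -6, -3, -6, -21]].
There the 2×2 minor on rows j ∈ {1, 2}, columns (i,k) ∈ {(1,1), (2,1)} is det [[-6, -12], [2, -3]] = 42 ≠ 0, so this unfolding has rank ≥ 2; CP rank is at least every unfolding rank, so rank(T) ≥ 2. (Unfolding ranks only ever bound the CP rank from below — rank(T) can be strictly larger than all of them — so the matching upper bound has to come from an explicit 2-term decomposition.)
Upper bound — finding two terms. Write S_k = T[:,:,k] for the frontal slices: S₁ = [[-6, 2], [-12, -3]], S₂ = [[-12, 4], [-24, -6]], S₃ = [[18, -6], [21, -21]].
If T = a₁ ⊗ b₁ ⊗ c₁ + a₂ ⊗ b₂ ⊗ c₂ then each S_k = c₁[k]·a₁b₁ᵀ + c₂[k]·a₂b₂ᵀ. S₁ and S₃ are linearly independent, so a₁b₁ᵀ and a₂b₂ᵀ must span the same plane of matrices: they are the rank-1 matrices of the form x·S₁ + y·S₃.
det(x·S₁ + y·S₃) is 42·x² − 42·xy − 252·y² = 42·(x − 3·y)(x + 2·y), vanishing at (x:y) = (3:1) and (2:-1).
M₁ = 3·S₁ + S₃ = [[0, 0], [-15, -30]] = (-15)·(0, 1)(1, 2)ᵀ and M₂ = 2·S₁ − S₃ = [[-30, 10], [-45, 15]] = (-5)·(2, 3)(3, -1)ᵀ, so take a₁ = (0, 1), b₁ = (1, 2), a₂ = (2, 3), b₂ = (3, -1).
Each slice is an integer combination of E₁ = a₁b₁ᵀ and E₂ = a₂b₂ᵀ: S₁ = −3·E₁ − E₂, S₂ = −6·E₁ − 2·E₂, S₃ = −6·E₁ + 3·E₂; reading off coefficients, c₁ = (-3, -6, -6) and c₂ = (-1, -2, 3).
Hence T = (0, 1) ⊗ (1, 2) ⊗ (-3, -6, -6) + (2, 3) ⊗ (3, -1) ⊗ (-1, -2, 3), so rank(T) ≤ 2.
These bounds meet, so rank(T) = 2.
Check entry T[2,2,3] = -21: (1)·(2)·(-6) + (3)·(-1)·(3) = -21.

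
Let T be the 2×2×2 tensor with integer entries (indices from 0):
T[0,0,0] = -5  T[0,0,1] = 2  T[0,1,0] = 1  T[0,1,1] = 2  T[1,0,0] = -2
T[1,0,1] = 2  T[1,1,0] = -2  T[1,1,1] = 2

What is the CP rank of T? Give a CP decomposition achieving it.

Lower bound: the mode-2 unfolding of T (rows indexed by j, columns by (i,k) = (0,0), (0,1), (1,0), (1,1)) is [[-5, 2, -2, 2], [1, 2, -2, 2]].
There the 2×2 minor on rows j ∈ {0, 1}, columns (i,k) ∈ {(0,0), (0,1)} is det [[-5, 2], [1, 2]] = -12 ≠ 0, so this unfolding has rank ≥ 2; CP rank is at least every unfolding rank, so rank(T) ≥ 2. (This is only a lower bound: in general the CP rank may exceed every unfolding rank, so we still need to exhibit 2 rank-1 terms summing to T.)
Upper bound — finding two terms. Write S_k = T[:,:,k] for the frontal slices: S₀ = [[-5, 1], [-2, -2]], S₁ = [[2, 2], [2, 2]].
If T = a₁ ⊗ b₁ ⊗ c₁ + a₂ ⊗ b₂ ⊗ c₂ then each S_k = c₁[k]·a₁b₁ᵀ + c₂[k]·a₂b₂ᵀ. S₀ and S₁ are linearly independent, so a₁b₁ᵀ and a₂b₂ᵀ must span the same plane of matrices: they are the rank-1 matrices of the form x·S₀ + y·S₁.
det(x·S₀ + y·S₁) is 12·x² − 12·xy = 12·(x − y)(x), vanishing at (x:y) = (1:1) and (0:1).
M₁ = S₀ + S₁ = [[-3, 3], [0, 0]] = (-3)·[1, 0][1, -1]ᵀ and M₂ = S₁ = [[2, 2], [2, 2]] = 2·[1, 1][1, 1]ᵀ, so take a₁ = [1, 0], b₁ = [1, -1], a₂ = [1, 1], b₂ = [1, 1].
Each slice is an integer combination of E₁ = a₁b₁ᵀ and E₂ = a₂b₂ᵀ: S₀ = −3·E₁ − 2·E₂, S₁ = 2·E₂; reading off coefficients, c₁ = [-3, 0] and c₂ = [-2, 2].
Hence T = [1, 0] ⊗ [1, -1] ⊗ [-3, 0] + [1, 1] ⊗ [1, 1] ⊗ [-2, 2], so rank(T) ≤ 2.
These bounds meet, so rank(T) = 2.

rank(T) = 2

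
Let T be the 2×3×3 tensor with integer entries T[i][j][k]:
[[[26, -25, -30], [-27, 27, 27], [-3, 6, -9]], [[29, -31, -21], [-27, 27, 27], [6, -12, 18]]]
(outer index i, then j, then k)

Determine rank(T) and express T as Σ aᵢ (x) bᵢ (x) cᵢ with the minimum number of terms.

Lower bound: the mode-1 unfolding of T (rows indexed by i, columns by (j,k) = (0,0), (0,1), (0,2), (1,0), (1,1), (1,2), (2,0), (2,1), (2,2)) is [[26, -25, -30, -27, 27, 27, -3, 6, -9], [29, -31, -21, -27, 27, 27, 6, -12, 18]].
There the 2×2 minor on rows i ∈ {0, 1}, columns (j,k) ∈ {(0,0), (0,1)} is det [[26, -25], [29, -31]] = -81 ≠ 0, so this unfolding has rank ≥ 2; CP rank is at least every unfolding rank, so rank(T) ≥ 2. (Flattening ranks never certify an upper bound on CP rank; for that we must actually write T with 2 rank-1 terms.)
Upper bound — finding two terms. Write S_k = T[:,:,k] for the frontal slices: S₀ = [[26, -27, -3], [29, -27, 6]], S₁ = [[-25, 27, 6], [-31, 27, -12]], S₂ = [[-30, 27, -9], [-21, 27, 18]].
If T = a₁ (x) b₁ (x) c₁ + a₂ (x) b₂ (x) c₂ then each S_k = c₁[k]·a₁b₁ᵀ + c₂[k]·a₂b₂ᵀ. S₀ and S₁ are linearly independent, so a₁b₁ᵀ and a₂b₂ᵀ must span the same plane of matrices: they are the rank-1 matrices of the form x·S₀ + y·S₁.
The 2×2 minor of x·S₀ + y·S₁ on rows {0,1}, columns {0,1} is 81·x² − 243·xy + 162·y² = 81·(x − 2·y)(x − y), vanishing at (x:y) = (2:1) and (1:1).
M₁ = 2·S₀ + S₁ = [[27, -27, 0], [27, -27, 0]] = 27·(1, 1)(1, -1, 0)ᵀ and M₂ = S₀ + S₁ = [[1, 0, 3], [-2, 0, -6]] = (1, -2)(1, 0, 3)ᵀ, so take a₁ = (1, 1), b₁ = (1, -1, 0), a₂ = (1, -2), b₂ = (1, 0, 3).
Each slice is an integer combination of E₁ = a₁b₁ᵀ and E₂ = a₂b₂ᵀ: S₀ = 27·E₁ − E₂, S₁ = −27·E₁ + 2·E₂, S₂ = −27·E₁ − 3·E₂; reading off coefficients, c₁ = (27, -27, -27) and c₂ = (-1, 2, -3).
Hence T = (1, 1) (x) (1, -1, 0) (x) (27, -27, -27) + (1, -2) (x) (1, 0, 3) (x) (-1, 2, -3), so rank(T) ≤ 2.
These bounds meet, so rank(T) = 2.

rank(T) = 2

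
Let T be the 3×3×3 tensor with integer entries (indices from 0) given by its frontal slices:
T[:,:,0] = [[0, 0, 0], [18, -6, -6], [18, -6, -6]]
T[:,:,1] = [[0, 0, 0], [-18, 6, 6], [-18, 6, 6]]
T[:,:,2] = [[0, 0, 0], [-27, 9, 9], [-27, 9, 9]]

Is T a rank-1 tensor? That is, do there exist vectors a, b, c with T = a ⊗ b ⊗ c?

Yes

If T = a ⊗ b ⊗ c then every fibre of T is a multiple of the corresponding factor, so read the factors off the fibres through the nonzero entry T[1,0,0] = 18.
The mode-1 fibre T[:,0,0] = [0, 18, 18] gives a = [0, 1, 1] (primitive direction); the mode-2 fibre T[1,:,0] = [18, -6, -6] gives b = [3, -1, -1]; then c[k] = T[1,0,k] / (a[1]·b[0]) = [18, -18, -27] / 3 = [6, -6, -9].
Expanding [0, 1, 1] ⊗ [3, -1, -1] ⊗ [6, -6, -9] reproduces all 27 entries of T, so T = [0, 1, 1] ⊗ [3, -1, -1] ⊗ [6, -6, -9] and rank(T) ≤ 1.
Equivalently every frontal slice T[:,:,k] is c[k] times the rank-1 matrix [0, 1, 1] ⊗ [3, -1, -1]. So T has rank 1 (it is nonzero).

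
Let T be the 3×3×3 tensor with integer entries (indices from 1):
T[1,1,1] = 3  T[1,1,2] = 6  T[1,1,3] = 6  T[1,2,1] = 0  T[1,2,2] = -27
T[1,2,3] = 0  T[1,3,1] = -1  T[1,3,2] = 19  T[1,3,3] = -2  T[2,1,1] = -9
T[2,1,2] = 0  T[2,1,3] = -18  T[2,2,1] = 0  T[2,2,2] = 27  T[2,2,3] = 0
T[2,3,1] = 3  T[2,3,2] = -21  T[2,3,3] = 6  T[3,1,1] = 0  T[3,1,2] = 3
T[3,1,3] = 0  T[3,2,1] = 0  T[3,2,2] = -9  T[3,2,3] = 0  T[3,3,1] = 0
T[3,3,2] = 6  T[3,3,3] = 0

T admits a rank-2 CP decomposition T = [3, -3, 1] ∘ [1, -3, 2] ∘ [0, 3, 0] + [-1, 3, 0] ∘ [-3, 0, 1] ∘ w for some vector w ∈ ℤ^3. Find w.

w = [1, -1, 2]

Subtract the known terms from T to get the rank-1 residual R = [-1, 3, 0] ∘ [-3, 0, 1] ∘ w, so R[i,j,k] = a[i]·b[j]·w[k]. Pick indices with nonzero a[1]·b[1] = (-1)·(-3) = 3. Only the fibre through (1,1,·) is needed: R[1,1,:] = T[1,1,:] − Σₗ aₗ[1]bₗ[1]cₗ = [3, 6, 6] − (3)·(1)·[0, 3, 0] = [3, -3, 6]. Then w[k] = R[1,1,k] / 3 for each k, giving w = [3, -3, 6] / 3 = [1, -1, 2].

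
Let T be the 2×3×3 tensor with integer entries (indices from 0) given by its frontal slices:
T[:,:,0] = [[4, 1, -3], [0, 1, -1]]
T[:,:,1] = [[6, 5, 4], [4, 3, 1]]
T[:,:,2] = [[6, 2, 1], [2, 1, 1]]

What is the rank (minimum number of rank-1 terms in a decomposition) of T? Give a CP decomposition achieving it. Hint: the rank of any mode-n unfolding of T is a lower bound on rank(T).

Lower bound: the mode-2 unfolding of T (rows indexed by j, columns by (i,k) = (0,0), (0,1), (0,2), (1,0), (1,1), (1,2)) is [[4, 6, 6, 0, 4, 2], [1, 5, 2, 1, 3, 1], [-3, 4, 1, -1, 1, 1]].
There the 3×3 minor on rows j ∈ {0, 1, 2}, columns (i,k) ∈ {(0,0), (0,1), (0,2)} is det [[4, 6, 6], [1, 5, 2], [-3, 4, 1]] = 60 ≠ 0, so this unfolding has rank ≥ 3; CP rank is at least every unfolding rank, so rank(T) ≥ 3. (Flattening ranks never certify an upper bound on CP rank; for that we must actually write T with 3 rank-1 terms.)
Upper bound: T is a sum of 3 rank-1 terms, T = [1, 0] (x) [2, 0, -1] (x) [2, -1, 1] + [1, 1] (x) [0, 1, -1] (x) [1, 1, 0] + [2, 1] (x) [2, 1, 1] (x) [0, 2, 1] (written with every a and b primitive with positive leading entry and the scale carried by c; CP decompositions are not unique, and this one is verified by expanding entrywise), so rank(T) ≤ 3.
These bounds meet, so rank(T) = 3.

rank(T) = 3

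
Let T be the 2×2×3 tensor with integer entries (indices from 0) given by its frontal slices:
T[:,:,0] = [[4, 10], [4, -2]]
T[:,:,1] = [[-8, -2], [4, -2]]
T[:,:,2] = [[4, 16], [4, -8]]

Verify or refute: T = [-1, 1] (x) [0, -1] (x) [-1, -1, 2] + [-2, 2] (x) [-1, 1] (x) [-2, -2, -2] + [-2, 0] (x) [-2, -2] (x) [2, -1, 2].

Reconstruct entry (0,1,0) from the claimed factors: Σₗ aₗ[0]bₗ[1]cₗ[0] = (-1)·(-1)·(-1) + (-2)·(1)·(-2) + (-2)·(-2)·(2) = 11, but T[0,1,0] = 10. The claim is false.

No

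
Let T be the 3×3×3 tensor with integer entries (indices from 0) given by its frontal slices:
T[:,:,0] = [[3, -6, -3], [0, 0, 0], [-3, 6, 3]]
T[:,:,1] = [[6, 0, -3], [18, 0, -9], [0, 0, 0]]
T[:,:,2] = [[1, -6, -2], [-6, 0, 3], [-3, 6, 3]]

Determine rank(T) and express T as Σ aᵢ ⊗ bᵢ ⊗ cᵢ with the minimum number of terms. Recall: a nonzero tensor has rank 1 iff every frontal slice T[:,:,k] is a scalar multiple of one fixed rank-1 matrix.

rank(T) = 2

Lower bound: the mode-2 unfolding of T (rows indexed by j, columns by (i,k) = (0,0), (0,1), (0,2), (1,0), (1,1), (1,2), (2,0), (2,1), (2,2)) is [[3, 6, 1, 0, 18, -6, -3, 0, -3], [-6, 0, -6, 0, 0, 0, 6, 0, 6], [-3, -3, -2, 0, -9, 3, 3, 0, 3]].
There the 2×2 minor on rows j ∈ {0, 1}, columns (i,k) ∈ {(0,0), (0,1)} is det [[3, 6], [-6, 0]] = 36 ≠ 0, so this unfolding has rank ≥ 2; CP rank is at least every unfolding rank, so rank(T) ≥ 2. (Unfolding ranks only ever bound the CP rank from below — rank(T) can be strictly larger than all of them — so the matching upper bound has to come from an explicit 2-term decomposition.)
Upper bound — finding two terms. Write S_k = T[:,:,k] for the frontal slices: S₀ = [[3, -6, -3], [0, 0, 0], [-3, 6, 3]], S₁ = [[6, 0, -3], [18, 0, -9], [0, 0, 0]], S₂ = [[1, -6, -2], [-6, 0, 3], [-3, 6, 3]].
If T = a₁ ⊗ b₁ ⊗ c₁ + a₂ ⊗ b₂ ⊗ c₂ then each S_k = c₁[k]·a₁b₁ᵀ + c₂[k]·a₂b₂ᵀ. S₀ and S₁ are linearly independent, so a₁b₁ᵀ and a₂b₂ᵀ must span the same plane of matrices: they are the rank-1 matrices of the form x·S₀ + y·S₁.
The 2×2 minor of x·S₀ + y·S₁ on rows {0,1}, columns {0,1} is 108·xy = 108·(y)(x), vanishing at (x:y) = (1:0) and (0:1).
M₁ = S₀ = [[3, -6, -3], [0, 0, 0], [-3, 6, 3]] = 3·(1, 0, -1)(1, -2, -1)ᵀ and M₂ = S₁ = [[6, 0, -3], [18, 0, -9], [0, 0, 0]] = 3·(1, 3, 0)(2, 0, -1)ᵀ, so take a₁ = (1, 0, -1), b₁ = (1, -2, -1), a₂ = (1, 3, 0), b₂ = (2, 0, -1).
Each slice is an integer combination of E₁ = a₁b₁ᵀ and E₂ = a₂b₂ᵀ: S₀ = 3·E₁, S₁ = 3·E₂, S₂ = 3·E₁ − E₂; reading off coefficients, c₁ = (3, 0, 3) and c₂ = (0, 3, -1).
Hence T = (1, 0, -1) ⊗ (1, -2, -1) ⊗ (3, 0, 3) + (1, 3, 0) ⊗ (2, 0, -1) ⊗ (0, 3, -1), so rank(T) ≤ 2.
These bounds meet, so rank(T) = 2.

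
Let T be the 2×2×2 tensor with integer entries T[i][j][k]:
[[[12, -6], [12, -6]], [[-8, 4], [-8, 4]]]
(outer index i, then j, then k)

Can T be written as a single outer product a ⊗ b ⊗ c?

Yes

If T = a ⊗ b ⊗ c then every fibre of T is a multiple of the corresponding factor, so read the factors off the fibres through the nonzero entry T[0,0,0] = 12.
The mode-1 fibre T[:,0,0] = [12, -8] gives a = [3, -2] (primitive direction); the mode-2 fibre T[0,:,0] = [12, 12] gives b = [1, 1]; then c[k] = T[0,0,k] / (a[0]·b[0]) = [12, -6] / 3 = [4, -2].
Expanding [3, -2] ⊗ [1, 1] ⊗ [4, -2] reproduces all 8 entries of T, so T = [3, -2] ⊗ [1, 1] ⊗ [4, -2] and rank(T) ≤ 1.
Equivalently every frontal slice T[:,:,k] is c[k] times the rank-1 matrix [3, -2] ⊗ [1, 1]. So T has rank 1 (it is nonzero).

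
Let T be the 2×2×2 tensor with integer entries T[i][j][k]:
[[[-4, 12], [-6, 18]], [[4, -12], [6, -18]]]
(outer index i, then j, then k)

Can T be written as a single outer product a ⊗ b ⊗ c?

Yes

The mode-1 fibre T[:,0,0] = [-4, 4] gives a = [1, -1] (primitive direction); the mode-2 fibre T[0,:,0] = [-4, -6] gives b = [2, 3]; then c[k] = T[0,0,k] / (a[0]·b[0]) = [-4, 12] / 2 = [-2, 6].
Expanding [1, -1] ⊗ [2, 3] ⊗ [-2, 6] reproduces all 8 entries of T, so T = [1, -1] ⊗ [2, 3] ⊗ [-2, 6] and rank(T) ≤ 1.
Equivalently every frontal slice T[:,:,k] is c[k] times the rank-1 matrix [1, -1] ⊗ [2, 3]. So T has rank 1 (it is nonzero).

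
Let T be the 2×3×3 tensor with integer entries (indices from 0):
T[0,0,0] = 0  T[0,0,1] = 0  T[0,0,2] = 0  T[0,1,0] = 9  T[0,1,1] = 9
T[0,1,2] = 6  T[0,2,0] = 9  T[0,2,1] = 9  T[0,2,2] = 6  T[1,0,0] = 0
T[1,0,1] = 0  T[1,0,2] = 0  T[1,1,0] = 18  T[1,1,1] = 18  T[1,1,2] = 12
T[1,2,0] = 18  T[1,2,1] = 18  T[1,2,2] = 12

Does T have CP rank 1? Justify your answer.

Yes

If T = a ⊗ b ⊗ c then every fibre of T is a multiple of the corresponding factor, so read the factors off the fibres through the nonzero entry T[0,1,0] = 9.
The mode-1 fibre T[:,1,0] = [9, 18] gives a = [1, 2] (primitive direction); the mode-2 fibre T[0,:,0] = [0, 9, 9] gives b = [0, 1, 1]; then c[k] = T[0,1,k] / (a[0]·b[1]) = [9, 9, 6] / 1 = [9, 9, 6].
Expanding [1, 2] ⊗ [0, 1, 1] ⊗ [9, 9, 6] reproduces all 18 entries of T, so T = [1, 2] ⊗ [0, 1, 1] ⊗ [9, 9, 6] and rank(T) ≤ 1.
Equivalently every frontal slice T[:,:,k] is c[k] times the rank-1 matrix [1, 2] ⊗ [0, 1, 1]. So T has rank 1 (it is nonzero).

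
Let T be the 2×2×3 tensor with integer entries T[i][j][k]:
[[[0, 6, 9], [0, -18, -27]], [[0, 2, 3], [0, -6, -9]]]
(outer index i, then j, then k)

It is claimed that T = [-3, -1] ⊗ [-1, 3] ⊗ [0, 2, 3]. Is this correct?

Yes

Reconstruct entrywise from the claimed factors. For example, T[0,1,2] = -27 and Σₗ aₗ[0]bₗ[1]cₗ[2] = (-3)·(3)·(3) = -27; checking all 12 entries, every one matches. The claim holds.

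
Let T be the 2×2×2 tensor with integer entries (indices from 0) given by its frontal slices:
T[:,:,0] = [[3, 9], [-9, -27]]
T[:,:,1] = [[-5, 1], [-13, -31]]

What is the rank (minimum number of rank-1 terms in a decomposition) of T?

Lower bound: the mode-1 unfolding of T (rows indexed by i, columns by (j,k) = (0,0), (0,1), (1,0), (1,1)) is [[3, -5, 9, 1], [-9, -13, -27, -31]].
There the 2×2 minor on rows i ∈ {0, 1}, columns (j,k) ∈ {(0,0), (0,1)} is det [[3, -5], [-9, -13]] = -84 ≠ 0, so this unfolding has rank ≥ 2; CP rank is at least every unfolding rank, so rank(T) ≥ 2. (Unfolding ranks only ever bound the CP rank from below — rank(T) can be strictly larger than all of them — so the matching upper bound has to come from an explicit 2-term decomposition.)
Upper bound — finding two terms. Write S_k = T[:,:,k] for the frontal slices: S₀ = [[3, 9], [-9, -27]], S₁ = [[-5, 1], [-13, -31]].
If T = a₁ ⊗ b₁ ⊗ c₁ + a₂ ⊗ b₂ ⊗ c₂ then each S_k = c₁[k]·a₁b₁ᵀ + c₂[k]·a₂b₂ᵀ. S₀ and S₁ are linearly independent, so a₁b₁ᵀ and a₂b₂ᵀ must span the same plane of matrices: they are the rank-1 matrices of the form x·S₀ + y·S₁.
det(x·S₀ + y·S₁) is 168·xy + 168·y² = 168·(y)(x + y), vanishing at (x:y) = (1:0) and (1:-1).
M₁ = S₀ = [[3, 9], [-9, -27]] = 3·[1, -3][1, 3]ᵀ and M₂ = S₀ − S₁ = [[8, 8], [4, 4]] = 4·[2, 1][1, 1]ᵀ, so take a₁ = [1, -3], b₁ = [1, 3], a₂ = [2, 1], b₂ = [1, 1].
Each slice is an integer combination of E₁ = a₁b₁ᵀ and E₂ = a₂b₂ᵀ: S₀ = 3·E₁, S₁ = 3·E₁ − 4·E₂; reading off coefficients, c₁ = [3, 3] and c₂ = [0, -4].
Hence T = [1, -3] ⊗ [1, 3] ⊗ [3, 3] + [2, 1] ⊗ [1, 1] ⊗ [0, -4], so rank(T) ≤ 2.
These bounds meet, so rank(T) = 2.
Check entry T[0,1,0] = 9: (1)·(3)·(3) + (2)·(1)·(0) = 9.

2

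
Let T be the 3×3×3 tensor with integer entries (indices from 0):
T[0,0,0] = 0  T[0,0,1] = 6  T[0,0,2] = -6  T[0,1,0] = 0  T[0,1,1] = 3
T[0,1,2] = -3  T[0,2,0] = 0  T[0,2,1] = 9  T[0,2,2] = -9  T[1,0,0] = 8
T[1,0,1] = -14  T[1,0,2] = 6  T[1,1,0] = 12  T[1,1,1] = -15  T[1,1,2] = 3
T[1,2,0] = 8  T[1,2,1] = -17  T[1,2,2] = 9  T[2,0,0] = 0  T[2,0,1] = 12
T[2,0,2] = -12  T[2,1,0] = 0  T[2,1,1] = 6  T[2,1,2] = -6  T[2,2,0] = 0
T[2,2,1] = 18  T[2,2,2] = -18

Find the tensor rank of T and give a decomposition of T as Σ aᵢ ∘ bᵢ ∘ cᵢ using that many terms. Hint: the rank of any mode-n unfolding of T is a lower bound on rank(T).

rank(T) = 2

Lower bound: the mode-2 unfolding of T (rows indexed by j, columns by (i,k) = (0,0), (0,1), (0,2), (1,0), (1,1), (1,2), (2,0), (2,1), (2,2)) is [[0, 6, -6, 8, -14, 6, 0, 12, -12], [0, 3, -3, 12, -15, 3, 0, 6, -6], [0, 9, -9, 8, -17, 9, 0, 18, -18]].
There the 2×2 minor on rows j ∈ {0, 1}, columns (i,k) ∈ {(0,1), (1,0)} is det [[6, 8], [3, 12]] = 48 ≠ 0, so this unfolding has rank ≥ 2; CP rank is at least every unfolding rank, so rank(T) ≥ 2. (Unfolding ranks only ever bound the CP rank from below — rank(T) can be strictly larger than all of them — so the matching upper bound has to come from an explicit 2-term decomposition.)
Upper bound — finding two terms. Write S_k = T[:,:,k] for the frontal slices: S₀ = [[0, 0, 0], [8, 12, 8], [0, 0, 0]], S₁ = [[6, 3, 9], [-14, -15, -17], [12, 6, 18]], S₂ = [[-6, -3, -9], [6, 3, 9], [-12, -6, -18]].
If T = a₁ ∘ b₁ ∘ c₁ + a₂ ∘ b₂ ∘ c₂ then each S_k = c₁[k]·a₁b₁ᵀ + c₂[k]·a₂b₂ᵀ. S₀ and S₁ are linearly independent, so a₁b₁ᵀ and a₂b₂ᵀ must span the same plane of matrices: they are the rank-1 matrices of the form x·S₀ + y·S₁.
The 2×2 minor of x·S₀ + y·S₁ on rows {0,1}, columns {0,1} is 48·xy − 48·y² = 48·(x − y)(y), vanishing at (x:y) = (1:1) and (1:0).
M₁ = S₀ + S₁ = [[6, 3, 9], [-6, -3, -9], [12, 6, 18]] = 3·(1, -1, 2)(2, 1, 3)ᵀ and M₂ = S₀ = [[0, 0, 0], [8, 12, 8], [0, 0, 0]] = 4·(0, 1, 0)(2, 3, 2)ᵀ, so take a₁ = (1, -1, 2), b₁ = (2, 1, 3), a₂ = (0, 1, 0), b₂ = (2, 3, 2).
Each slice is an integer combination of E₁ = a₁b₁ᵀ and E₂ = a₂b₂ᵀ: S₀ = 4·E₂, S₁ = 3·E₁ − 4·E₂, S₂ = −3·E₁; reading off coefficients, c₁ = (0, 3, -3) and c₂ = (4, -4, 0).
Hence T = (1, -1, 2) ∘ (2, 1, 3) ∘ (0, 3, -3) + (0, 1, 0) ∘ (2, 3, 2) ∘ (4, -4, 0), so rank(T) ≤ 2.
These bounds meet, so rank(T) = 2.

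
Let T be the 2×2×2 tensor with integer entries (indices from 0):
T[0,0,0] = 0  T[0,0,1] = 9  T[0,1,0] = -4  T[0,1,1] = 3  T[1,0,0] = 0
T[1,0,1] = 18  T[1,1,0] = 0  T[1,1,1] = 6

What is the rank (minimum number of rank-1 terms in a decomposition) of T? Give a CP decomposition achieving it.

Lower bound: the mode-1 unfolding of T (rows indexed by i, columns by (j,k) = (0,0), (0,1), (1,0), (1,1)) is [[0, 9, -4, 3], [0, 18, 0, 6]].
There the 2×2 minor on rows i ∈ {0, 1}, columns (j,k) ∈ {(0,1), (1,0)} is det [[9, -4], [18, 0]] = 72 ≠ 0, so this unfolding has rank ≥ 2; CP rank is at least every unfolding rank, so rank(T) ≥ 2. (Flattening ranks never certify an upper bound on CP rank; for that we must actually write T with 2 rank-1 terms.)
Upper bound — finding two terms. Write S_k = T[:,:,k] for the frontal slices: S₀ = [[0, -4], [0, 0]], S₁ = [[9, 3], [18, 6]].
If T = a₁ ⊗ b₁ ⊗ c₁ + a₂ ⊗ b₂ ⊗ c₂ then each S_k = c₁[k]·a₁b₁ᵀ + c₂[k]·a₂b₂ᵀ. S₀ and S₁ are linearly independent, so a₁b₁ᵀ and a₂b₂ᵀ must span the same plane of matrices: they are the rank-1 matrices of the form x·S₀ + y·S₁.
det(x·S₀ + y·S₁) is 72·xy = 72·(y)(x), vanishing at (x:y) = (1:0) and (0:1).
M₁ = S₀ = [[0, -4], [0, 0]] = (-4)·[1, 0][0, 1]ᵀ and M₂ = S₁ = [[9, 3], [18, 6]] = 3·[1, 2][3, 1]ᵀ, so take a₁ = [1, 0], b₁ = [0, 1], a₂ = [1, 2], b₂ = [3, 1].
Each slice is an integer combination of E₁ = a₁b₁ᵀ and E₂ = a₂b₂ᵀ: S₀ = −4·E₁, S₁ = 3·E₂; reading off coefficients, c₁ = [-4, 0] and c₂ = [0, 3].
Hence T = [1, 0] ⊗ [0, 1] ⊗ [-4, 0] + [1, 2] ⊗ [3, 1] ⊗ [0, 3], so rank(T) ≤ 2.
These bounds meet, so rank(T) = 2.

rank(T) = 2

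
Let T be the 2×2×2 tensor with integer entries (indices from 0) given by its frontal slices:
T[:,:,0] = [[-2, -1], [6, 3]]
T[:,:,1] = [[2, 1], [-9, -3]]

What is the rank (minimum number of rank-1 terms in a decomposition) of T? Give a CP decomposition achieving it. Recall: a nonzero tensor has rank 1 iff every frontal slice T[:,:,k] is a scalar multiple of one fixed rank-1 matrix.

rank(T) = 2

Lower bound: the mode-2 unfolding of T (rows indexed by j, columns by (i,k) = (0,0), (0,1), (1,0), (1,1)) is [[-2, 2, 6, -9], [-1, 1, 3, -3]].
There the 2×2 minor on rows j ∈ {0, 1}, columns (i,k) ∈ {(0,0), (1,1)} is det [[-2, -9], [-1, -3]] = -3 ≠ 0, so this unfolding has rank ≥ 2; CP rank is at least every unfolding rank, so rank(T) ≥ 2. (Flattening ranks never certify an upper bound on CP rank; for that we must actually write T with 2 rank-1 terms.)
Upper bound — finding two terms. Write S_k = T[:,:,k] for the frontal slices: S₀ = [[-2, -1], [6, 3]], S₁ = [[2, 1], [-9, -3]].
If T = a₁ ⊗ b₁ ⊗ c₁ + a₂ ⊗ b₂ ⊗ c₂ then each S_k = c₁[k]·a₁b₁ᵀ + c₂[k]·a₂b₂ᵀ. S₀ and S₁ are linearly independent, so a₁b₁ᵀ and a₂b₂ᵀ must span the same plane of matrices: they are the rank-1 matrices of the form x·S₀ + y·S₁.
det(x·S₀ + y·S₁) is −3·xy + 3·y² = (-3)·(x − y)(y), vanishing at (x:y) = (1:1) and (1:0).
M₁ = S₀ + S₁ = [[0, 0], [-3, 0]] = (-3)·[0, 1][1, 0]ᵀ and M₂ = S₀ = [[-2, -1], [6, 3]] = −[1, -3][2, 1]ᵀ, so take a₁ = [0, 1], b₁ = [1, 0], a₂ = [1, -3], b₂ = [2, 1].
Each slice is an integer combination of E₁ = a₁b₁ᵀ and E₂ = a₂b₂ᵀ: S₀ = −E₂, S₁ = −3·E₁ + E₂; reading off coefficients, c₁ = [0, -3] and c₂ = [-1, 1].
Hence T = [0, 1] ⊗ [1, 0] ⊗ [0, -3] + [1, -3] ⊗ [2, 1] ⊗ [-1, 1], so rank(T) ≤ 2.
These bounds meet, so rank(T) = 2.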